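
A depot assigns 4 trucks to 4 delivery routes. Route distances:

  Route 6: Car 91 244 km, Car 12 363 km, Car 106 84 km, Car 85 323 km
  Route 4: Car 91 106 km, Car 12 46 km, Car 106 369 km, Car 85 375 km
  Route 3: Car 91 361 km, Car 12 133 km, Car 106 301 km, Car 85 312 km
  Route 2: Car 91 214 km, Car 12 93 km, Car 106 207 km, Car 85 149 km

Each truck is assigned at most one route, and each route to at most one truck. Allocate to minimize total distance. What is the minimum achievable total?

Minimum total: 472 km

Treat this as an assignment problem: match each truck to one route.
Optimal: Car 91→Route 4 (106 km), Car 12→Route 3 (133 km), Car 106→Route 6 (84 km), Car 85→Route 2 (149 km) — total 106+133+84+149 = 472 km.
Row-greedy (each truck in turn takes its cheapest remaining route) gives 595 km, worse by 123.
Next-best assignment: Car 91→Route 4, Car 12→Route 2, Car 106→Route 6, Car 85→Route 3 = 595 km.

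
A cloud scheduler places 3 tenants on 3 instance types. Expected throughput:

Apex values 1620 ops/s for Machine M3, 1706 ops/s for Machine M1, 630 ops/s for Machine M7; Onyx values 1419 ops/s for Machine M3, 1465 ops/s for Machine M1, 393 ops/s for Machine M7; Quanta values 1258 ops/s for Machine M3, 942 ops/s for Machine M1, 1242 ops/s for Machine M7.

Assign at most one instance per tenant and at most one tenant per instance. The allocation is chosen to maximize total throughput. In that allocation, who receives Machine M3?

Onyx receives Machine M3.

Optimal: Apex→Machine M1 (1706 ops/s), Onyx→Machine M3 (1419 ops/s), Quanta→Machine M7 (1242 ops/s) — total 1706+1419+1242 = 4367 ops/s.
Column-greedy (each instance in turn goes to its best remaining tenant) gives 4327 ops/s, worse by 40.
Next-best assignment: Apex→Machine M3, Onyx→Machine M1, Quanta→Machine M7 = 4327 ops/s.
Swapping Onyx↔Apex (Onyx→Machine M1 1465 ops/s, Apex→Machine M3 1620 ops/s) loses 40.
Onyx's own top instance is Machine M1 (1465 ops/s), but forcing Onyx→Machine M1 and reassigning the rest optimally gives only 4327 ops/s — worse by 40.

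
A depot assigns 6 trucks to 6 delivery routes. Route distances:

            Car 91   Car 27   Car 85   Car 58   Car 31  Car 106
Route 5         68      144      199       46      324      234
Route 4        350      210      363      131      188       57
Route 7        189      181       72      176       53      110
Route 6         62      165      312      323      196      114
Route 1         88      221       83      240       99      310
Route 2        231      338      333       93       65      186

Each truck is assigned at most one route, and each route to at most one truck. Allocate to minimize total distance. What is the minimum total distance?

Optimal: Car 91→Route 6 (62 km), Car 27→Route 5 (144 km), Car 85→Route 1 (83 km), Car 58→Route 2 (93 km), Car 31→Route 7 (53 km), Car 106→Route 4 (57 km) — total 62+144+83+93+53+57 = 492 km.
Column-greedy (each route in turn goes to its cheapest remaining truck) gives 639 km, worse by 147.

Minimum total: 492 km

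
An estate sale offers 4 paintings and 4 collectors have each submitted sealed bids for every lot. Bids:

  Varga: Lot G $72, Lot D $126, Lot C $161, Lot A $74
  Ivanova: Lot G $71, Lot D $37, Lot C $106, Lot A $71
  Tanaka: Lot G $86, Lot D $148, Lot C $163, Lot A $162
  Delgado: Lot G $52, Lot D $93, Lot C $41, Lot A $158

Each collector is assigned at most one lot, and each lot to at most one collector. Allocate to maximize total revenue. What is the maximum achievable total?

Treat this as an assignment problem: match each collector to one lot.
Optimal: Varga→Lot C ($161), Ivanova→Lot G ($71), Tanaka→Lot D ($148), Delgado→Lot A ($158) — total 161+71+148+158 = $538.
Column-greedy (each lot in turn goes to its best remaining collector) gives $476, worse by 62.
Next-best assignment: Varga→Lot D, Ivanova→Lot G, Tanaka→Lot C, Delgado→Lot A = $518.
No other one-to-one assignment exceeds $538.

Max total: $538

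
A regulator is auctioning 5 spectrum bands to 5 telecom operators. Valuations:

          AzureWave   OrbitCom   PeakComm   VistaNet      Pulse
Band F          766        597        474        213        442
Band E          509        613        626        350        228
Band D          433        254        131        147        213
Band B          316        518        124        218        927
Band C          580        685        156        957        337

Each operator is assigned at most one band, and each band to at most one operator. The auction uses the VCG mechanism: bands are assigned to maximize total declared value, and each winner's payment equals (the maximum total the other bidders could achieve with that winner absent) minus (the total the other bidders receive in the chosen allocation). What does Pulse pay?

Pulse pays $254M.

Efficient allocation: AzureWave→Band D ($433M), OrbitCom→Band F ($597M), PeakComm→Band E ($626M), VistaNet→Band C ($957M), Pulse→Band B ($927M); total welfare W = $3540M.
Pulse receives Band B at value $927M, so the others get W − 927 = $2613M.
Without Pulse: best allocation of the remaining 4 bidders over all 5 bands is AzureWave→Band F ($766M), OrbitCom→Band B ($518M), PeakComm→Band E ($626M), VistaNet→Band C ($957M), total $2867M.
VCG payment = (others' best without Pulse) − (others' welfare with Pulse) = 2867 − 2613 = $254M.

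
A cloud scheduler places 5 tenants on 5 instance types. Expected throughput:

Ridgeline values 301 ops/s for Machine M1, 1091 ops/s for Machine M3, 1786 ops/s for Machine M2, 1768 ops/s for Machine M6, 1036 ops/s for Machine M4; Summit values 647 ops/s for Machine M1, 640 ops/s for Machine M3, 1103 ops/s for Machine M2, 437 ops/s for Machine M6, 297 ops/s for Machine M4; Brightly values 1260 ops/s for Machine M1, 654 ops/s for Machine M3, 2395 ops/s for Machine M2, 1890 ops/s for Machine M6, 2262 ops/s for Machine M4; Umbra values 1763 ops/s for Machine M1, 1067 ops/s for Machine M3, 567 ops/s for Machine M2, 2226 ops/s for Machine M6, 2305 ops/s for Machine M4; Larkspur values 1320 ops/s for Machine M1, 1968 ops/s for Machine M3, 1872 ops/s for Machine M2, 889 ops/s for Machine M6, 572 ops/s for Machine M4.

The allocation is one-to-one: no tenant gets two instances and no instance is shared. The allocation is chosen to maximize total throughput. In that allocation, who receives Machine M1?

Summit receives Machine M1.

Treat this as an assignment problem: match each tenant to one instance.
Optimal: Ridgeline→Machine M6 (1768 ops/s), Summit→Machine M1 (647 ops/s), Brightly→Machine M2 (2395 ops/s), Umbra→Machine M4 (2305 ops/s), Larkspur→Machine M3 (1968 ops/s) — total 1768+647+2395+2305+1968 = 9083 ops/s.
Column-greedy (each instance in turn goes to its best remaining tenant) gives 8191 ops/s, worse by 892.
Next-best assignment: Ridgeline→Machine M2, Summit→Machine M1, Brightly→Machine M4, Umbra→Machine M6, Larkspur→Machine M3 = 8889 ops/s.
Swapping Larkspur↔Summit (Larkspur→Machine M1 1320 ops/s, Summit→Machine M3 640 ops/s) loses 655.
No other one-to-one assignment exceeds 9083 ops/s.
Summit's own top instance is Machine M2 (1103 ops/s), but forcing Summit→Machine M2 and reassigning the rest optimally gives only 8864 ops/s — worse by 219.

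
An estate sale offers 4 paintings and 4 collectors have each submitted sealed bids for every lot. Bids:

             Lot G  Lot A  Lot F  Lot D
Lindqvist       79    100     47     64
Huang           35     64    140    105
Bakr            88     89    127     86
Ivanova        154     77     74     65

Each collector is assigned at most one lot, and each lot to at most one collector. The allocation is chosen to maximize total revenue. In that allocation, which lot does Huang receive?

This is the linear assignment problem.
Optimal: Lindqvist→Lot A ($100), Huang→Lot D ($105), Bakr→Lot F ($127), Ivanova→Lot G ($154) — total 100+105+127+154 = $486.
Row-greedy (each collector in turn takes its best remaining lot) gives $393, worse by 93.
Next-best assignment: Lindqvist→Lot A, Huang→Lot F, Bakr→Lot D, Ivanova→Lot G = $480.
Swapping Lindqvist↔Huang (Lindqvist→Lot D $64, Huang→Lot A $64) loses 77.
Huang's own top lot is Lot F ($140), but forcing Huang→Lot F and reassigning the rest optimally gives only $480 — worse by 6.

Huang receives Lot D.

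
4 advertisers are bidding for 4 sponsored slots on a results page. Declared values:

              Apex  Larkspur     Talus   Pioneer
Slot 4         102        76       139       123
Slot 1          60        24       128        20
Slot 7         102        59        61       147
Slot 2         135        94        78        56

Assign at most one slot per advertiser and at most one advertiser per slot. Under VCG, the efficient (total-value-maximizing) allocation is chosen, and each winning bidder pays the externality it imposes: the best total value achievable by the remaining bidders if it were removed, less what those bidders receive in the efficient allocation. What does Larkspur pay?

Larkspur pays $11.

Efficient allocation: Apex→Slot 2 ($135), Larkspur→Slot 4 ($76), Talus→Slot 1 ($128), Pioneer→Slot 7 ($147); total welfare W = $486.
Larkspur receives Slot 4 at value $76, so the others get W − 76 = $410.
Without Larkspur: best allocation of the remaining 3 bidders over all 4 slots is Apex→Slot 2 ($135), Talus→Slot 4 ($139), Pioneer→Slot 7 ($147), total $421.
VCG payment = (others' best without Larkspur) − (others' welfare with Larkspur) = 421 − 410 = $11.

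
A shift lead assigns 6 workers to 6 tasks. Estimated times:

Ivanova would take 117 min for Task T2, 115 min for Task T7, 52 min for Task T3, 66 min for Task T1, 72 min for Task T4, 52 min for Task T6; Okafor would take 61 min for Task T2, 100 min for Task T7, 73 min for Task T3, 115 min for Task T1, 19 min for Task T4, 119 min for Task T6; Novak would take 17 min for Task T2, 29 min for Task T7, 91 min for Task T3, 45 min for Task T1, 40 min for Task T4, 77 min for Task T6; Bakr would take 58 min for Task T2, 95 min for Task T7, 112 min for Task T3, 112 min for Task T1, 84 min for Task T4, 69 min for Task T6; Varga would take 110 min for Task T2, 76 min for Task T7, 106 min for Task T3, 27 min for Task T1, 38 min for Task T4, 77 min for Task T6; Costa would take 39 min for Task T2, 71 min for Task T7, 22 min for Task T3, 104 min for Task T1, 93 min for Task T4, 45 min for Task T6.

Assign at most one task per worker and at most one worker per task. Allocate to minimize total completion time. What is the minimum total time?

Optimal: Ivanova→Task T6 (52 min), Okafor→Task T4 (19 min), Novak→Task T7 (29 min), Bakr→Task T2 (58 min), Varga→Task T1 (27 min), Costa→Task T3 (22 min) — total 52+19+29+58+27+22 = 207 min.
Column-greedy (each task in turn goes to its cheapest remaining worker) gives 255 min, worse by 48.
Next-best assignment: Ivanova→Task T3, Okafor→Task T4, Novak→Task T7, Bakr→Task T2, Varga→Task T1, Costa→Task T6 = 230 min.
Swapping Ivanova↔Bakr (Ivanova→Task T2 117 min, Bakr→Task T6 69 min) adds 76.

Minimum total: 207 min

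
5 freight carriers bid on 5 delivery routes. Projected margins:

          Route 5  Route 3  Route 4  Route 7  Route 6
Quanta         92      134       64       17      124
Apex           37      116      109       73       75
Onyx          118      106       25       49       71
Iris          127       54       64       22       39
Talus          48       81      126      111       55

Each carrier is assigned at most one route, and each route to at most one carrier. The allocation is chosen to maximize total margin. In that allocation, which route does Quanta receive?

Quanta receives Route 6.

Optimal: Quanta→Route 6 ($124k), Apex→Route 4 ($109k), Onyx→Route 3 ($106k), Iris→Route 5 ($127k), Talus→Route 7 ($111k) — total 124+109+106+127+111 = $577k.
Next-best assignment: Quanta→Route 6, Apex→Route 7, Onyx→Route 3, Iris→Route 5, Talus→Route 4 = $556k.
Every other assignment is strictly worse.
Quanta's own top route is Route 3 ($134k), but forcing Quanta→Route 3 and reassigning the rest optimally gives only $552k — worse by 25.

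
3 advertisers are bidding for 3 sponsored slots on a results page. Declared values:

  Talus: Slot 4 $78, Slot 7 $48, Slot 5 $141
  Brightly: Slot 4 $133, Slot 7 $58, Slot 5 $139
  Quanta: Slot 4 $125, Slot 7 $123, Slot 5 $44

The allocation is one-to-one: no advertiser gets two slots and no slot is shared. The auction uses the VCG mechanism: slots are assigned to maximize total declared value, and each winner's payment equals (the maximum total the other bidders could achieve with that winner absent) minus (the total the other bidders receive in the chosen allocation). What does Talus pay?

Efficient allocation: Talus→Slot 5 ($141), Brightly→Slot 4 ($133), Quanta→Slot 7 ($123); total welfare W = $397.
Talus receives Slot 5 at value $141, so the others get W − 141 = $256.
Without Talus: best allocation of the remaining 2 bidders over all 3 slots is Brightly→Slot 5 ($139), Quanta→Slot 4 ($125), total $264.
VCG payment = (others' best without Talus) − (others' welfare with Talus) = 264 − 256 = $8.

Talus pays $8.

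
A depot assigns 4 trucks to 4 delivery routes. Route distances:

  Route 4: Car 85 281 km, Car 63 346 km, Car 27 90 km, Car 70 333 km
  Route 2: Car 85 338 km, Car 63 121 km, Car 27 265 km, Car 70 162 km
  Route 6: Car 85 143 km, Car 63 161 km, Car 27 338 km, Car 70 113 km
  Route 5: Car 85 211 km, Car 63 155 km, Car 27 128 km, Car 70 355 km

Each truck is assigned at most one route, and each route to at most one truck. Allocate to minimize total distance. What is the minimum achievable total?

Optimal: Car 85→Route 5 (211 km), Car 63→Route 2 (121 km), Car 27→Route 4 (90 km), Car 70→Route 6 (113 km) — total 211+121+90+113 = 535 km.
Row-greedy (each truck in turn takes its cheapest remaining route) gives 709 km, worse by 174.
Swapping Car 85↔Car 63 (Car 85→Route 2 338 km, Car 63→Route 5 155 km) adds 161.
No other one-to-one assignment undercuts 535 km.

Min total: 535 km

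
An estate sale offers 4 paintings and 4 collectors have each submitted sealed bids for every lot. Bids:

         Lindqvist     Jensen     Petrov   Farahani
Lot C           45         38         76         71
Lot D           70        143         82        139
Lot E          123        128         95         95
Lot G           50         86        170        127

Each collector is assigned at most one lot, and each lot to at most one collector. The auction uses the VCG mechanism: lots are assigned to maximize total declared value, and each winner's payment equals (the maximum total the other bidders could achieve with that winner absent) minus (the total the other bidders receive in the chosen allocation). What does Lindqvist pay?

Lindqvist pays $53.

Efficient allocation: Lindqvist→Lot E ($123), Jensen→Lot D ($143), Petrov→Lot G ($170), Farahani→Lot C ($71); total welfare W = $507.
Lindqvist receives Lot E at value $123, so the others get W − 123 = $384.
Without Lindqvist: best allocation of the remaining 3 bidders over all 4 lots is Jensen→Lot E ($128), Petrov→Lot G ($170), Farahani→Lot D ($139), total $437.
VCG payment = (others' best without Lindqvist) − (others' welfare with Lindqvist) = 437 − 384 = $53.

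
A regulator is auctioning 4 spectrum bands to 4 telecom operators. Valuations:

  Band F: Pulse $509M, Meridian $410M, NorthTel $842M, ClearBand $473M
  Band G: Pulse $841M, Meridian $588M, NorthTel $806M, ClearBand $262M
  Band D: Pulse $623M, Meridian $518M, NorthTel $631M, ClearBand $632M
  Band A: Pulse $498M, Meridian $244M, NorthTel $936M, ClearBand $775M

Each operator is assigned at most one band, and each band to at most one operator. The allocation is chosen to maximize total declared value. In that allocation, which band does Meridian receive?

Meridian receives Band D.

Optimal: Pulse→Band G ($841M), Meridian→Band D ($518M), NorthTel→Band F ($842M), ClearBand→Band A ($775M) — total 841+518+842+775 = $2976M.
Row-greedy (each operator in turn takes its best remaining band) gives $2768M, worse by 208.
Next-best assignment: Pulse→Band D, Meridian→Band G, NorthTel→Band F, ClearBand→Band A = $2828M.
Every other assignment is strictly worse.
Meridian's own top band is Band G ($588M), but forcing Meridian→Band G and reassigning the rest optimally gives only $2828M — worse by 148.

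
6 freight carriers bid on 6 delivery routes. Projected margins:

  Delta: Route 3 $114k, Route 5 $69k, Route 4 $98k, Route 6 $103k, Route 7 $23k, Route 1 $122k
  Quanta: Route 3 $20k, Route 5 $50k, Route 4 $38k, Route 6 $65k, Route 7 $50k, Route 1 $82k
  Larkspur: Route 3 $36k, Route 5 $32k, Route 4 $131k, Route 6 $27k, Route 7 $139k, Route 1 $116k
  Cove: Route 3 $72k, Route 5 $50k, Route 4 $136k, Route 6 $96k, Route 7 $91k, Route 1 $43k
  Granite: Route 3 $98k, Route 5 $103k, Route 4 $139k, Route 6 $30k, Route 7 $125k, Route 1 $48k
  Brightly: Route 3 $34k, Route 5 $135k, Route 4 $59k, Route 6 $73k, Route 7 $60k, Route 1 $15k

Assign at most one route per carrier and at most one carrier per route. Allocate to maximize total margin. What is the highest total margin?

Maximum total: $705k

Optimal: Delta→Route 3 ($114k), Quanta→Route 1 ($82k), Larkspur→Route 7 ($139k), Cove→Route 6 ($96k), Granite→Route 4 ($139k), Brightly→Route 5 ($135k) — total 114+82+139+96+139+135 = $705k.
Row-greedy (each carrier in turn takes its best remaining route) gives $599k, worse by 106.
Next-best assignment: Delta→Route 1, Quanta→Route 6, Larkspur→Route 7, Cove→Route 4, Granite→Route 3, Brightly→Route 5 = $695k.
Swapping Delta↔Cove (Delta→Route 6 $103k, Cove→Route 3 $72k) loses 35.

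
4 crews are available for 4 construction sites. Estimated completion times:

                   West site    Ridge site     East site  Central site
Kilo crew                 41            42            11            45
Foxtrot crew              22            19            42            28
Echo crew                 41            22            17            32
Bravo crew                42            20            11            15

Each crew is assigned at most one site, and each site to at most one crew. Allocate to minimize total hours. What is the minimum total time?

Minimum total: 70 hours

Optimal: Kilo crew→East site (11 hours), Foxtrot crew→West site (22 hours), Echo crew→Ridge site (22 hours), Bravo crew→Central site (15 hours) — total 11+22+22+15 = 70 hours.
Every other assignment is strictly worse.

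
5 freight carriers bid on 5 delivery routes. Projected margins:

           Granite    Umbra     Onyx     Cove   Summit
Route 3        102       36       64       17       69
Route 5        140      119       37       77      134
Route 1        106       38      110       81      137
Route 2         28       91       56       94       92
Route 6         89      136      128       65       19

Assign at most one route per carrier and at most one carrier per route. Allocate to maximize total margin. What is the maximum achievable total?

Treat this as an assignment problem: match each carrier to one route.
Optimal: Granite→Route 3 ($102k), Umbra→Route 5 ($119k), Onyx→Route 6 ($128k), Cove→Route 2 ($94k), Summit→Route 1 ($137k) — total 102+119+128+94+137 = $580k.
Column-greedy (each route in turn goes to its best remaining carrier) gives $576k, worse by 4.
Next-best assignment: Granite→Route 3, Umbra→Route 6, Onyx→Route 1, Cove→Route 2, Summit→Route 5 = $576k.
No other one-to-one assignment exceeds $580k.

Maximum total: $580k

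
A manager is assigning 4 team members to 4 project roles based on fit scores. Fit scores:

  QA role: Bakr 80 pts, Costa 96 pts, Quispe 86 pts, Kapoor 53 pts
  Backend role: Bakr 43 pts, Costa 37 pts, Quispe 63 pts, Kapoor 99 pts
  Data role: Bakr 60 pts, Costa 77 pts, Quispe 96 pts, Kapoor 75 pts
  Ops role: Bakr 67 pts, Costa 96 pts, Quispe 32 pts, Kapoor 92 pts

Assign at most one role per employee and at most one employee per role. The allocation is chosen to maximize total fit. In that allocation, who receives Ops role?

Costa receives Ops role.

Optimal: Bakr→QA role (80 pts), Costa→Ops role (96 pts), Quispe→Data role (96 pts), Kapoor→Backend role (99 pts) — total 80+96+96+99 = 371 pts.
Max-entry greedy (repeatedly take the single best remaining cell) gives 358 pts, worse by 13.
Costa's own top role is QA role (96 pts), but forcing Costa→QA role and reassigning the rest optimally gives only 358 pts — worse by 13.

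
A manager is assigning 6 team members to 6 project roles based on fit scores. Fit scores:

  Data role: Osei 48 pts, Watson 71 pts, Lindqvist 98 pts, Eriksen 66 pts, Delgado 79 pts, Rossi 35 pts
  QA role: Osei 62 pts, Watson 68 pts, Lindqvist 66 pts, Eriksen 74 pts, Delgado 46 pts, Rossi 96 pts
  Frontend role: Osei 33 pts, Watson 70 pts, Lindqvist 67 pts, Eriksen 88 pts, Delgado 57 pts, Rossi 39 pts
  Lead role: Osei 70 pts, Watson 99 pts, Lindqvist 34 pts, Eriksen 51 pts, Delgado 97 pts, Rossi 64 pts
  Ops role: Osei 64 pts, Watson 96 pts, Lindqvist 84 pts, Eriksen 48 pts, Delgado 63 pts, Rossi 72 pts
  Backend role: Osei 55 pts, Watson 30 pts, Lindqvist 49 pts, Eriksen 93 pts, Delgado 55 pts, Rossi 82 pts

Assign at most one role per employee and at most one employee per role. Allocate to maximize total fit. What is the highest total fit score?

This is the linear assignment problem.
Optimal: Osei→Backend role (55 pts), Watson→Ops role (96 pts), Lindqvist→Data role (98 pts), Eriksen→Frontend role (88 pts), Delgado→Lead role (97 pts), Rossi→QA role (96 pts) — total 55+96+98+88+97+96 = 530 pts.
Row-greedy (each employee in turn takes its best remaining role) gives 510 pts, worse by 20.
Next-best assignment: Osei→QA role, Watson→Ops role, Lindqvist→Data role, Eriksen→Frontend role, Delgado→Lead role, Rossi→Backend role = 523 pts.
Swapping Delgado↔Eriksen (Delgado→Frontend role 57 pts, Eriksen→Lead role 51 pts) loses 77.
No other one-to-one assignment exceeds 530 pts.

Max total: 530 pts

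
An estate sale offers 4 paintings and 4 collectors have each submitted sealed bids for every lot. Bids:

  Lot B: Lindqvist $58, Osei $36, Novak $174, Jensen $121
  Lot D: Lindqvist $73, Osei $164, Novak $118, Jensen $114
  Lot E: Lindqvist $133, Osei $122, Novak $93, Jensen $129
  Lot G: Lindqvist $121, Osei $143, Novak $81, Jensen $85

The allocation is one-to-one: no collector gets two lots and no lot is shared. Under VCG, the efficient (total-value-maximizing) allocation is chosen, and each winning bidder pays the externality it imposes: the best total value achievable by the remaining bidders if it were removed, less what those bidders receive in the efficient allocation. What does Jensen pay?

Jensen pays $12.

Efficient allocation: Lindqvist→Lot G ($121), Osei→Lot D ($164), Novak→Lot B ($174), Jensen→Lot E ($129); total welfare W = $588.
Jensen receives Lot E at value $129, so the others get W − 129 = $459.
Without Jensen: best allocation of the remaining 3 bidders over all 4 lots is Lindqvist→Lot E ($133), Osei→Lot D ($164), Novak→Lot B ($174), total $471.
VCG payment = (others' best without Jensen) − (others' welfare with Jensen) = 471 − 459 = $12.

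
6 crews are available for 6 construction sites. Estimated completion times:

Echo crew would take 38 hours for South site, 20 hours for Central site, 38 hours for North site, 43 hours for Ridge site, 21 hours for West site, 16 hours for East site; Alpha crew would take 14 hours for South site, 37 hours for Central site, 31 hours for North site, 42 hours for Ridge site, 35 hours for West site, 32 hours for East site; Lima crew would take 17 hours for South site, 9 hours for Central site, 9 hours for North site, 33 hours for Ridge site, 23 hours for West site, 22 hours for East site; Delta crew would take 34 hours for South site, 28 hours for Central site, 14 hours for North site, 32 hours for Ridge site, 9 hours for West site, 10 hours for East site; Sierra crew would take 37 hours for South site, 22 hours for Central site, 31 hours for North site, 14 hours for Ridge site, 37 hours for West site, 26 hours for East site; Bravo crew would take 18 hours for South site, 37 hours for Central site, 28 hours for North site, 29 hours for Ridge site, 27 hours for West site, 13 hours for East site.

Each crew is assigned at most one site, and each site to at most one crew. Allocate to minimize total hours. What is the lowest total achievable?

This is a one-to-one assignment (minimum-cost bipartite matching).
Optimal: Echo crew→Central site (20 hours), Alpha crew→South site (14 hours), Lima crew→North site (9 hours), Delta crew→West site (9 hours), Sierra crew→Ridge site (14 hours), Bravo crew→East site (13 hours) — total 20+14+9+9+14+13 = 79 hours.
Min-entry greedy (repeatedly take the single cheapest remaining cell) gives 97 hours, worse by 18.
Next-best assignment: Echo crew→West site, Alpha crew→South site, Lima crew→Central site, Delta crew→North site, Sierra crew→Ridge site, Bravo crew→East site = 85 hours.
Swapping Echo crew↔Lima crew (Echo crew→North site 38 hours, Lima crew→Central site 9 hours) adds 18.

Minimum total: 79 hours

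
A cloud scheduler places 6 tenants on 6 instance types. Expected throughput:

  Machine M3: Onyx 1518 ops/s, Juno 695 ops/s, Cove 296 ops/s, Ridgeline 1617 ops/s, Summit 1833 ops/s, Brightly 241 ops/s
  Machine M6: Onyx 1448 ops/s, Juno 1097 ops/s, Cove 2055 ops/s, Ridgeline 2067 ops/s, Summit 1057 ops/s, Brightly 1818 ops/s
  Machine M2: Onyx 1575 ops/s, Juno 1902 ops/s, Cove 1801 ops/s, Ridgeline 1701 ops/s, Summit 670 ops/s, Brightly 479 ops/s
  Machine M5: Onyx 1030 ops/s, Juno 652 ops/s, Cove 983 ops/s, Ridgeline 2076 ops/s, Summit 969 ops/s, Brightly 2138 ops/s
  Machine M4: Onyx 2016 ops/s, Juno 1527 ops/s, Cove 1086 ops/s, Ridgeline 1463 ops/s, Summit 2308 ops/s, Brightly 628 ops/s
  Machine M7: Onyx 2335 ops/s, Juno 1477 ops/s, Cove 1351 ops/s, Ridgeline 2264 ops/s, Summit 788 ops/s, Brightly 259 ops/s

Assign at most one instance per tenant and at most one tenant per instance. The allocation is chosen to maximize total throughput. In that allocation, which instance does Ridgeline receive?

Optimal: Onyx→Machine M7 (2335 ops/s), Juno→Machine M2 (1902 ops/s), Cove→Machine M6 (2055 ops/s), Ridgeline→Machine M3 (1617 ops/s), Summit→Machine M4 (2308 ops/s), Brightly→Machine M5 (2138 ops/s) — total 2335+1902+2055+1617+2308+2138 = 12355 ops/s.
Column-greedy (each instance in turn goes to its best remaining tenant) gives 11307 ops/s, worse by 1048.
Next-best assignment: Onyx→Machine M4, Juno→Machine M2, Cove→Machine M6, Ridgeline→Machine M7, Summit→Machine M3, Brightly→Machine M5 = 12208 ops/s.
Ridgeline's own top instance is Machine M7 (2264 ops/s), but forcing Ridgeline→Machine M7 and reassigning the rest optimally gives only 12208 ops/s — worse by 147.

Ridgeline receives Machine M3.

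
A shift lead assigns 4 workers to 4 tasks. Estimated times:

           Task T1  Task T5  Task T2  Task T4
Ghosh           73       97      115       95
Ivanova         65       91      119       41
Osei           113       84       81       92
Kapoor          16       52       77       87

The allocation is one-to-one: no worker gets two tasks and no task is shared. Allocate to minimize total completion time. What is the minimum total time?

Treat this as an assignment problem: match each worker to one task.
Optimal: Ghosh→Task T5 (97 min), Ivanova→Task T4 (41 min), Osei→Task T2 (81 min), Kapoor→Task T1 (16 min) — total 97+41+81+16 = 235 min.
Column-greedy (each task in turn goes to its cheapest remaining worker) gives 256 min, worse by 21.
Swapping Ghosh↔Kapoor (Ghosh→Task T1 73 min, Kapoor→Task T5 52 min) adds 12.

Min total: 235 min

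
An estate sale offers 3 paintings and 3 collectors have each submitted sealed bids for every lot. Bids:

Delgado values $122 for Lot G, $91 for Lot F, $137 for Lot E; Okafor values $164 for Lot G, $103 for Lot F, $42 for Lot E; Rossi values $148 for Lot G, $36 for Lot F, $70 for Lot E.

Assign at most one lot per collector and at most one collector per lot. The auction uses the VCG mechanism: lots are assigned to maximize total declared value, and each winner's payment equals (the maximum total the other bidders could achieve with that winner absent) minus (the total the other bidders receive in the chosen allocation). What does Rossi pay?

Efficient allocation: Delgado→Lot E ($137), Okafor→Lot F ($103), Rossi→Lot G ($148); total welfare W = $388.
Rossi receives Lot G at value $148, so the others get W − 148 = $240.
Without Rossi: best allocation of the remaining 2 bidders over all 3 lots is Delgado→Lot E ($137), Okafor→Lot G ($164), total $301.
VCG payment = (others' best without Rossi) − (others' welfare with Rossi) = 301 − 240 = $61.

Rossi pays $61.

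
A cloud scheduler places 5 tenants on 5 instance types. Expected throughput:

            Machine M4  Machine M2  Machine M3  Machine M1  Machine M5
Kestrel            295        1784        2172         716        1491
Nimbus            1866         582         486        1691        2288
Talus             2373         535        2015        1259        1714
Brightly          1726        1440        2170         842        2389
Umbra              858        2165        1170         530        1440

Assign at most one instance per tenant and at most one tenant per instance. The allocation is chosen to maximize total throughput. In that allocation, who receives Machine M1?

Nimbus receives Machine M1.

Treat this as an assignment problem: match each tenant to one instance.
Optimal: Kestrel→Machine M3 (2172 ops/s), Nimbus→Machine M1 (1691 ops/s), Talus→Machine M4 (2373 ops/s), Brightly→Machine M5 (2389 ops/s), Umbra→Machine M2 (2165 ops/s) — total 2172+1691+2373+2389+2165 = 10790 ops/s.
Row-greedy (each tenant in turn takes its best remaining instance) gives 8803 ops/s, worse by 1987.
Swapping Umbra↔Kestrel (Umbra→Machine M3 1170 ops/s, Kestrel→Machine M2 1784 ops/s) loses 1383.
Every other assignment is strictly worse.
Nimbus's own top instance is Machine M5 (2288 ops/s), but forcing Nimbus→Machine M5 and reassigning the rest optimally gives only 9840 ops/s — worse by 950.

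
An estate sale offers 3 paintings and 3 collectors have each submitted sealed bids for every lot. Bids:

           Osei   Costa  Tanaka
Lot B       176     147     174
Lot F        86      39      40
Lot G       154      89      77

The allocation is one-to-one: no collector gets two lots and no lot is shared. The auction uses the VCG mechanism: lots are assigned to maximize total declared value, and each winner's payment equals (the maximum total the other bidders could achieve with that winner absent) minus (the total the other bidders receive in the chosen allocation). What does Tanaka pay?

Efficient allocation: Osei→Lot G ($154), Costa→Lot F ($39), Tanaka→Lot B ($174); total welfare W = $367.
Tanaka receives Lot B at value $174, so the others get W − 174 = $193.
Without Tanaka: best allocation of the remaining 2 bidders over all 3 lots is Osei→Lot G ($154), Costa→Lot B ($147), total $301.
VCG payment = (others' best without Tanaka) − (others' welfare with Tanaka) = 301 − 193 = $108.

Tanaka pays $108.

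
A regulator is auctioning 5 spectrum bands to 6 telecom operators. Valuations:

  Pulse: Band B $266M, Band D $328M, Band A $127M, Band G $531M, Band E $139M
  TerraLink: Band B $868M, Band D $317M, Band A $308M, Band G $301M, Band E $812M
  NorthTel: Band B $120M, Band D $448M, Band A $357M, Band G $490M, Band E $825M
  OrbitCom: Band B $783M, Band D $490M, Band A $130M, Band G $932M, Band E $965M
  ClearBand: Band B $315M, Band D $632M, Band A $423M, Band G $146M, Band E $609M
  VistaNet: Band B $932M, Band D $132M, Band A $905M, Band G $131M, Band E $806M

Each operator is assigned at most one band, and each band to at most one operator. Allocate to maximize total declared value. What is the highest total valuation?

Max total: $4162M

This is a one-to-one assignment (maximum-weight bipartite matching).
Optimal: TerraLink→Band B ($868M), ClearBand→Band D ($632M), VistaNet→Band A ($905M), OrbitCom→Band G ($932M), NorthTel→Band E ($825M) — total 868+632+905+932+825 = $4162M.
Next-best assignment: TerraLink→Band B, ClearBand→Band D, VistaNet→Band A, Pulse→Band G, OrbitCom→Band E = $3901M.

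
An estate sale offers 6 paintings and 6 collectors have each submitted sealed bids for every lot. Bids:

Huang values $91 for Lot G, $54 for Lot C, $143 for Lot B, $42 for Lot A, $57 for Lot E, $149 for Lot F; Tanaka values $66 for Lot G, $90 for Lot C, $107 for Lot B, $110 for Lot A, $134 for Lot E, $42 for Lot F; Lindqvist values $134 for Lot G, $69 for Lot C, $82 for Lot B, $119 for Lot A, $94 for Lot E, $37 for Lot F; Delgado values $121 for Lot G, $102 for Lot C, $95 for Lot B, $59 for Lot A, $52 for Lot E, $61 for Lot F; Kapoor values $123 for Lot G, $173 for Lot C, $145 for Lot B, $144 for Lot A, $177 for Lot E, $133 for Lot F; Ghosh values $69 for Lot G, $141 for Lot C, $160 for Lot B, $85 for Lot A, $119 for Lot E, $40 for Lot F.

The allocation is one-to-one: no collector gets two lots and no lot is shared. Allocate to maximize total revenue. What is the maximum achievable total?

Max total: $856

This is the linear assignment problem.
Optimal: Huang→Lot F ($149), Tanaka→Lot E ($134), Lindqvist→Lot A ($119), Delgado→Lot G ($121), Kapoor→Lot C ($173), Ghosh→Lot B ($160) — total 149+134+119+121+173+160 = $856.
Row-greedy (each collector in turn takes its best remaining lot) gives $749, worse by 107.
Next-best assignment: Huang→Lot F, Tanaka→Lot A, Lindqvist→Lot G, Delgado→Lot C, Kapoor→Lot E, Ghosh→Lot B = $832.
Swapping Huang↔Tanaka (Huang→Lot E $57, Tanaka→Lot F $42) loses 184.
Checked against all permutations: $856 is optimal.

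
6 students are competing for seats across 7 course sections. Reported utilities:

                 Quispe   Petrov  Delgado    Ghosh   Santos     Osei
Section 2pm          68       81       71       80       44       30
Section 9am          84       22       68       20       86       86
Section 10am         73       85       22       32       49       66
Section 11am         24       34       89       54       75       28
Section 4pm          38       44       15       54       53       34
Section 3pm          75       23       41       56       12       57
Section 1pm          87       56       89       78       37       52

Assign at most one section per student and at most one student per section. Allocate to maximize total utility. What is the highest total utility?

Max total: 490 points

Optimal: Quispe→Section 3pm (75 points), Petrov→Section 10am (85 points), Delgado→Section 1pm (89 points), Ghosh→Section 2pm (80 points), Santos→Section 11am (75 points), Osei→Section 9am (86 points) — total 75+85+89+80+75+86 = 490 points.
Row-greedy (each student in turn takes its best remaining section) gives 484 points, worse by 6.
No other one-to-one assignment exceeds 490 points.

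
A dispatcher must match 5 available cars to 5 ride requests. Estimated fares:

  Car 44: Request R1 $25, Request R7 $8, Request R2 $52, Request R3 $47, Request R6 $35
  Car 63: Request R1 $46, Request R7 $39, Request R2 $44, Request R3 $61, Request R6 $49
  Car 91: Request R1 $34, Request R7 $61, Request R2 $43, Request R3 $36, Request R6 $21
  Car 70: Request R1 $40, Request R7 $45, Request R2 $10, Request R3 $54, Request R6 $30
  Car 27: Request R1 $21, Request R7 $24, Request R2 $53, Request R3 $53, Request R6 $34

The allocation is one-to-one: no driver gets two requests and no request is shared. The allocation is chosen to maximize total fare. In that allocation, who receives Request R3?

Car 27 receives Request R3.

Optimal: Car 44→Request R2 ($52), Car 63→Request R6 ($49), Car 91→Request R7 ($61), Car 70→Request R1 ($40), Car 27→Request R3 ($53) — total 52+49+61+40+53 = $255.
Column-greedy (each request in turn goes to its best remaining driver) gives $249, worse by 6.
Next-best assignment: Car 44→Request R3, Car 63→Request R6, Car 91→Request R7, Car 70→Request R1, Car 27→Request R2 = $250.
Checked against all permutations: $255 is optimal.
Car 27's own top request is Request R2 ($53), but forcing Car 27→Request R2 and reassigning the rest optimally gives only $250 — worse by 5.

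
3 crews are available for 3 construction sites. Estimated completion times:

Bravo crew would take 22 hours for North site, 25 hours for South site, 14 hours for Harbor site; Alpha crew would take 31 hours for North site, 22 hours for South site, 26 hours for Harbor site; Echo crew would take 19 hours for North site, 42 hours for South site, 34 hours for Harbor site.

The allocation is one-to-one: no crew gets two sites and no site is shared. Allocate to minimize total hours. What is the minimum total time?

Minimum total: 55 hours

Optimal: Bravo crew→Harbor site (14 hours), Alpha crew→South site (22 hours), Echo crew→North site (19 hours) — total 14+22+19 = 55 hours.
Next-best assignment: Bravo crew→South site, Alpha crew→Harbor site, Echo crew→North site = 70 hours.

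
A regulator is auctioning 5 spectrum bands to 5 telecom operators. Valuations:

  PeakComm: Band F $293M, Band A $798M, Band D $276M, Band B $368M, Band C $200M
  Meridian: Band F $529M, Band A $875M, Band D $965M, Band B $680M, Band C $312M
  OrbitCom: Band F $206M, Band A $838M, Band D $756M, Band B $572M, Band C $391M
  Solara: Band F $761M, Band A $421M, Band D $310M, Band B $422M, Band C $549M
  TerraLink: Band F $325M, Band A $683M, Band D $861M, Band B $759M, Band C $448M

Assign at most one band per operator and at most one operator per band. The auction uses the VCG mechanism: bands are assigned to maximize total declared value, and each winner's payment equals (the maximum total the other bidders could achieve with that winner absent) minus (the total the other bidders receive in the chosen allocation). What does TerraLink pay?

TerraLink pays $181M.

Efficient allocation: PeakComm→Band A ($798M), Meridian→Band D ($965M), OrbitCom→Band C ($391M), Solara→Band F ($761M), TerraLink→Band B ($759M); total welfare W = $3674M.
TerraLink receives Band B at value $759M, so the others get W − 759 = $2915M.
Without TerraLink: best allocation of the remaining 4 bidders over all 5 bands is PeakComm→Band A ($798M), Meridian→Band D ($965M), OrbitCom→Band B ($572M), Solara→Band F ($761M), total $3096M.
VCG payment = (others' best without TerraLink) − (others' welfare with TerraLink) = 3096 − 2915 = $181M.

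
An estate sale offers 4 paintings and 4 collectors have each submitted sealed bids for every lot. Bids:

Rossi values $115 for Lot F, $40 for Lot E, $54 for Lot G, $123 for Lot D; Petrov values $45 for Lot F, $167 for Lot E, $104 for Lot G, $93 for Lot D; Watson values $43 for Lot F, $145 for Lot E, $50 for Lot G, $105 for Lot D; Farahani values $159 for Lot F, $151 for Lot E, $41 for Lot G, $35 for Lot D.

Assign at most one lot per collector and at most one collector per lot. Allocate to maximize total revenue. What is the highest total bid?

This is a one-to-one assignment (maximum-weight bipartite matching).
Optimal: Rossi→Lot D ($123), Petrov→Lot G ($104), Watson→Lot E ($145), Farahani→Lot F ($159) — total 123+104+145+159 = $531.
Row-greedy (each collector in turn takes its best remaining lot) gives $499, worse by 32.
Next-best assignment: Rossi→Lot D, Petrov→Lot E, Watson→Lot G, Farahani→Lot F = $499.

Max total: $531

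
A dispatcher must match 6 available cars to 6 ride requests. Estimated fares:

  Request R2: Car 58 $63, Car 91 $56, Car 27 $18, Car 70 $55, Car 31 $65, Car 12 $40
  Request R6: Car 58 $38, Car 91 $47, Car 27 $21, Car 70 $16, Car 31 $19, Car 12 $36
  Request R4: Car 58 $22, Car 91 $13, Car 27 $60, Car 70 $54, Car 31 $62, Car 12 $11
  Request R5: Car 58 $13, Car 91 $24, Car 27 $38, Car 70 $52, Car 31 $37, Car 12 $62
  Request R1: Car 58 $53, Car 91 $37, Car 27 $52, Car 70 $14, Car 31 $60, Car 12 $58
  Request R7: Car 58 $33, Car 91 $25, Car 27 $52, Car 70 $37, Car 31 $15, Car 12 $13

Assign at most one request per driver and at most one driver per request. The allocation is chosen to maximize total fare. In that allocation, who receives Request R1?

Car 31 receives Request R1.

Optimal: Car 58→Request R2 ($63), Car 91→Request R6 ($47), Car 27→Request R7 ($52), Car 70→Request R4 ($54), Car 31→Request R1 ($60), Car 12→Request R5 ($62) — total 63+47+52+54+60+62 = $338.
Column-greedy (each request in turn goes to its best remaining driver) gives $324, worse by 14.
Next-best assignment: Car 58→Request R2, Car 91→Request R6, Car 27→Request R7, Car 70→Request R5, Car 31→Request R4, Car 12→Request R1 = $334.
Car 31's own top request is Request R2 ($65), but forcing Car 31→Request R2 and reassigning the rest optimally gives only $333 — worse by 5.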